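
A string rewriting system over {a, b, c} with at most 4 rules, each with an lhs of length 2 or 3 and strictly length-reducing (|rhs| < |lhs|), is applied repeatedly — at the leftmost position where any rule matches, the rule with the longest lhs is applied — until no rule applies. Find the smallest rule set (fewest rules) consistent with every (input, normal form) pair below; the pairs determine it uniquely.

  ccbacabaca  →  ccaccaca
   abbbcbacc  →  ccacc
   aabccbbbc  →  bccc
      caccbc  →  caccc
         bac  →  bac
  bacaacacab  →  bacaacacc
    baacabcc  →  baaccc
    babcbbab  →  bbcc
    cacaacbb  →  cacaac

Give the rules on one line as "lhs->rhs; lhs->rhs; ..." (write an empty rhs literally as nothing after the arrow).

ab->c; abc->bc; cb->c

  | ccbacabaca => ccacabaca => ccaccaca
  | abbbcbacc => cbbcbacc => cbcbacc => ccbacc => ccacc
  | aabccbbbc => abccbbbc => bccbbbc => bccbbc => bccbc => bccc
  | caccbc => caccc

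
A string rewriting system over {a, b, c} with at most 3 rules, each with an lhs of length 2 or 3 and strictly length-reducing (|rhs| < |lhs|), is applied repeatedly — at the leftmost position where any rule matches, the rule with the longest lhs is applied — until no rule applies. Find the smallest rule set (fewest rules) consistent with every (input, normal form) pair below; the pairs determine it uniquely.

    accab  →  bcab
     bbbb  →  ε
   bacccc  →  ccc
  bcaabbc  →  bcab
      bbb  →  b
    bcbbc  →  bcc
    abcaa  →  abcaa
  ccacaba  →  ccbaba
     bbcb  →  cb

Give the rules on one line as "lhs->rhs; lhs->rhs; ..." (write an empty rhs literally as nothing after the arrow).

  | accab => bcab
  | bbbb => bb => ε
  | bacccc => bbccc => ccc
  | bcaabbc => bcaac => bcab

ac->b; bb->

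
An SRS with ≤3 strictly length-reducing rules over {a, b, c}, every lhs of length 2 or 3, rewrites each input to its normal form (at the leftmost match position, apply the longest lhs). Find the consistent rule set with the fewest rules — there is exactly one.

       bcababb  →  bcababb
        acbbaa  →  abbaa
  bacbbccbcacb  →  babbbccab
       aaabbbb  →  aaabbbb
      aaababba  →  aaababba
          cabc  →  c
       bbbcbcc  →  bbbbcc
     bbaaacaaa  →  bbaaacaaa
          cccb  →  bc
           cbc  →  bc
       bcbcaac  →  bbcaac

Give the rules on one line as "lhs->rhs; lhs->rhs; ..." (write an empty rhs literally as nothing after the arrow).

  | bcababb
  | acbbaa => abbaa
  | bacbbccbcacb => babbccbcacb => babbbccacb => babbbccab
  | aaabbbb

abc->; cb->b; ccb->bc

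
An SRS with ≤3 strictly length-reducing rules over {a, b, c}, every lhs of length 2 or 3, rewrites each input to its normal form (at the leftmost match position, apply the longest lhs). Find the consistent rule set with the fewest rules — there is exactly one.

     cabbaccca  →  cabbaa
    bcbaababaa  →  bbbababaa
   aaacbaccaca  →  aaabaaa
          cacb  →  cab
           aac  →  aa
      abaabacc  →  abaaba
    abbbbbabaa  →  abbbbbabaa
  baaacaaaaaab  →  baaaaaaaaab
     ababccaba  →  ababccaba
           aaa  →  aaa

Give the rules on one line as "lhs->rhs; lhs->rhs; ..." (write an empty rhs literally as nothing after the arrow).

  | cabbaccca => cabbacca => cabbaca => cabbaa
  | bcbaababaa => bbbababaa
  | aaacbaccaca => aaabaccaca => aaabacaca => aaabaaca => aaabaaa
  | cacb => cab

ac->a; cba->bb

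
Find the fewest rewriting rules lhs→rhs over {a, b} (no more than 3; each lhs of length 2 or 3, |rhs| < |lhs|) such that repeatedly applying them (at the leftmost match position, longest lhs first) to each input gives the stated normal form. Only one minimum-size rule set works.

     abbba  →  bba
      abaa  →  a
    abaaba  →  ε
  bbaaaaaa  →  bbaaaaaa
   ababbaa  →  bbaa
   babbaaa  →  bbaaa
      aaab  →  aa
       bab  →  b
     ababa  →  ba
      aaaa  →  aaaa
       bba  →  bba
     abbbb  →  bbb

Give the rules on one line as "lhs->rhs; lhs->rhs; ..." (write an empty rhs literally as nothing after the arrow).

ab->; aba->

  | abbba => bba
  | abaa => a
  | abaaba => aba => ε
  | bbaaaaaa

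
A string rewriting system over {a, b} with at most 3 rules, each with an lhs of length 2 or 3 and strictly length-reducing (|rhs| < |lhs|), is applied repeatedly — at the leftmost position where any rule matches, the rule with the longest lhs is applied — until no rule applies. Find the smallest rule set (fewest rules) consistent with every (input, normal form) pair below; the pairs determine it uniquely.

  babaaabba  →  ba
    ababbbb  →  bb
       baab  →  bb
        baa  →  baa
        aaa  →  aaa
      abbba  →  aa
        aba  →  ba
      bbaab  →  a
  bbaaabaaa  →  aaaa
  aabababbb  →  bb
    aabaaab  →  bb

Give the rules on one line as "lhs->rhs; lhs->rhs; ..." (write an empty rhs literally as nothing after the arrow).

  | babaaabba => bbaaabba => bbaabba => bbabba => bbbba => aba => ba
  | ababbbb => babbbb => bbbbb => abb => bb
  | baab => bab => bb
  | baa

ab->b; bbb->a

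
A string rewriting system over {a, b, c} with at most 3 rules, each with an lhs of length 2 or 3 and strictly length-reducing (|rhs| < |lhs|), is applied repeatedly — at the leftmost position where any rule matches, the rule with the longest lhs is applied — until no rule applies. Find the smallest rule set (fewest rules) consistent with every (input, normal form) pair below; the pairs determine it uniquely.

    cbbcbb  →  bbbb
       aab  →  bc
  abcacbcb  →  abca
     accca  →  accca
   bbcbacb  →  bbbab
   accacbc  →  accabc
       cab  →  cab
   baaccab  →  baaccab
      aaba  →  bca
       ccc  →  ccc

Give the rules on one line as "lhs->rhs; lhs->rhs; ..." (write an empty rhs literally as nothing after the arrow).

  | cbbcbb => bbcbb => bbbb
  | aab => bc
  | abcacbcb => abcabcb => abcabb => abca
  | accca

aab->bc; abb->a; cb->b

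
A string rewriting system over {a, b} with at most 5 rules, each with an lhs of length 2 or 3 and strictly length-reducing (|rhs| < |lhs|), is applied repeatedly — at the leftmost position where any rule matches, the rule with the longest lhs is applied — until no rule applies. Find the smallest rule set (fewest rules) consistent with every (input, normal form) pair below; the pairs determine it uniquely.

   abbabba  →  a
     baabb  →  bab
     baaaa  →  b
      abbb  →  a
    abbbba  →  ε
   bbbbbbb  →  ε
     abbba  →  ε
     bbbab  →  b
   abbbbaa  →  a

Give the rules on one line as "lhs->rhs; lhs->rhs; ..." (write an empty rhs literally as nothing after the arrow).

aa->; aab->a; aba->; bb->a

  | abbabba => aaabba => abba => aaa => a
  | baabb => bab
  | baaaa => baa => b
  | abbb => aab => a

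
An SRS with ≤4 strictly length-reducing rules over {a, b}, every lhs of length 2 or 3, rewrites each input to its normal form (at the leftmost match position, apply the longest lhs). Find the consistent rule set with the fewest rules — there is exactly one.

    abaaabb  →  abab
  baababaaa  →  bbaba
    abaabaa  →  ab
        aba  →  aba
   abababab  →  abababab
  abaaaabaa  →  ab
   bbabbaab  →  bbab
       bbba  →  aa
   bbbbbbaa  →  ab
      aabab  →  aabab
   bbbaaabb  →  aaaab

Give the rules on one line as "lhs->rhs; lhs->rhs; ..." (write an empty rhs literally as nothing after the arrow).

abb->ab; baa->b; bbb->a

  | abaaabb => ababb => abab
  | baababaaa => bbabaaa => bbaba
  | abaabaa => abbaa => abaa => ab
  | aba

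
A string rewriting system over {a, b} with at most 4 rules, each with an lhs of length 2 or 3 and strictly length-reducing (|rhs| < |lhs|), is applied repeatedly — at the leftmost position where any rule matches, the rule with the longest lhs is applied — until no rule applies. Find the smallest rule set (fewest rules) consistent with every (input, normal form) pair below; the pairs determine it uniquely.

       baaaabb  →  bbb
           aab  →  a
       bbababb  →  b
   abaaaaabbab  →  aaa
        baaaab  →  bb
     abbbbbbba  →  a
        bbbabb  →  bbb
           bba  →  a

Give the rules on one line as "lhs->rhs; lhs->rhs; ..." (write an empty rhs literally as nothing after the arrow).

ab->; ba->b; bba->a

  | baaaabb => baaabb => baabb => babb => bbb
  | aab => a
  | bbababb => ababb => abb => b
  | abaaaaabbab => aaaaabbab => aaaabab => aaaab => aaa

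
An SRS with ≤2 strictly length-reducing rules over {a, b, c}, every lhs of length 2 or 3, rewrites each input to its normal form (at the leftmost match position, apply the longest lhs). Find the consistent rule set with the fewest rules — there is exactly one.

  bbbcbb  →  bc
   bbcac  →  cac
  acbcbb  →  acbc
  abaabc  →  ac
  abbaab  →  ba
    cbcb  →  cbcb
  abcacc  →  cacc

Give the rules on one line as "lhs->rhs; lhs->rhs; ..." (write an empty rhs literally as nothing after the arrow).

  | bbbcbb => bcbb => bc
  | bbcac => cac
  | acbcbb => acbc
  | abaabc => aabc => ac

ab->; bb->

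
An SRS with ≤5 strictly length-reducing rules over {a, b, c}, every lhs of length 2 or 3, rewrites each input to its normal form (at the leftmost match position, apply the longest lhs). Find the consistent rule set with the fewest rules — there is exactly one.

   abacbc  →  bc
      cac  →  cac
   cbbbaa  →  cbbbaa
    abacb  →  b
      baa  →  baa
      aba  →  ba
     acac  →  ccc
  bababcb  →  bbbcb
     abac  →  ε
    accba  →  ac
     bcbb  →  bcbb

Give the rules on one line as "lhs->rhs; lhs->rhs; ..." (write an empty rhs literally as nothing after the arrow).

  | abacbc => bacbc => bc
  | cac
  | cbbbaa
  | abacb => bacb => b

ab->b; aca->cc; bac->; cba->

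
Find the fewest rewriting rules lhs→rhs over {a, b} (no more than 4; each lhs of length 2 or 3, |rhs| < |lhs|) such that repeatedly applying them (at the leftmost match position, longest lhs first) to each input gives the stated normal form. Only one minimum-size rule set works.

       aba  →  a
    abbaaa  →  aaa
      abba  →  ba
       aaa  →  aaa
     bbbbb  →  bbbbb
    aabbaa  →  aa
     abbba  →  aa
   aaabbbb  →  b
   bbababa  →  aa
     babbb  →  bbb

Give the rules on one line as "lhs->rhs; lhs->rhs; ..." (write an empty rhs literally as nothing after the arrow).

  | aba => a
  | abbaaa => baaa => aaa
  | abba => ba
  | aaa

ab->; baa->aa; bba->aa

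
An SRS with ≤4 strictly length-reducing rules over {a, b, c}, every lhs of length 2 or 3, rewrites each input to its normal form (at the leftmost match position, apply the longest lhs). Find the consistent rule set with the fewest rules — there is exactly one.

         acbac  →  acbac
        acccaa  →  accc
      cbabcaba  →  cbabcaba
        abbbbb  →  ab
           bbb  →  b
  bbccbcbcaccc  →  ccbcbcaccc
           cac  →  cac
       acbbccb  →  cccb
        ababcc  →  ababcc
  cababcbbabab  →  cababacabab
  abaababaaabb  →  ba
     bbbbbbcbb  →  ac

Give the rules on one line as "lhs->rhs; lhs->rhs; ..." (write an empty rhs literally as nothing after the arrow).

aa->; bb->; cbb->ac

  | acbac
  | acccaa => accc
  | cbabcaba
  | abbbbb => abbb => ab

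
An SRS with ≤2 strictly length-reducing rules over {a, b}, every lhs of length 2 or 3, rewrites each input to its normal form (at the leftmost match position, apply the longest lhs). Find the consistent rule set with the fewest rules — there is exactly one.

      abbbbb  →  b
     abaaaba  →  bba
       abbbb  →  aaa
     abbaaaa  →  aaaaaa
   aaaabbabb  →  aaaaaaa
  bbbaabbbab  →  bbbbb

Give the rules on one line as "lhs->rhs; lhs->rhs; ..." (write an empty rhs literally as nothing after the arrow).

ab->b; abb->aa

  | abbbbb => aabbb => aaab => aab => ab => b
  | abaaaba => baaaba => baaba => baba => bba
  | abbbb => aabb => aaa
  | abbaaaa => aaaaaa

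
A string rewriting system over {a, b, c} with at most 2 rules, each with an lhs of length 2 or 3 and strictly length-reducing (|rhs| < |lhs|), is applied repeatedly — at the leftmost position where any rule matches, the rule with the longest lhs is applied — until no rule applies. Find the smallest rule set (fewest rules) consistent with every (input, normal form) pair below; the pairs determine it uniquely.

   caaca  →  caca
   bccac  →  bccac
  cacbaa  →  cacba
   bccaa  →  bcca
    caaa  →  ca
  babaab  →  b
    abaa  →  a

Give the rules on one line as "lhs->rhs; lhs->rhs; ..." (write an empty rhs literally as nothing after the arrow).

  | caaca => caca
  | bccac
  | cacbaa => cacba
  | bccaa => bcca

aa->a; ab->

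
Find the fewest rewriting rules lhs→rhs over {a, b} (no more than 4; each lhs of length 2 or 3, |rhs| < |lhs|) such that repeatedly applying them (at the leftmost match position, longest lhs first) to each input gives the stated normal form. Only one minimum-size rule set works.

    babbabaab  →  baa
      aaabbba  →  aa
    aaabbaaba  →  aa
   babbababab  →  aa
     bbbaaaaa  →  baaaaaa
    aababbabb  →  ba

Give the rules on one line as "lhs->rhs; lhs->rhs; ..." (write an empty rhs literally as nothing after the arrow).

  | babbabaab => bbaabaab => aaabaab => aabaab => abaab => baab => baa
  | aaabbba => aababa => ababa => baba => bba => aa
  | aaabbaaba => aabaaaba => abaaaba => baaaba => baaba => baba => bba => aa
  | babbababab => bbaababab => aaababab => aababab => ababab => babab => bbab => aab => aa

ab->a; aba->ba; abb->ba; bba->aa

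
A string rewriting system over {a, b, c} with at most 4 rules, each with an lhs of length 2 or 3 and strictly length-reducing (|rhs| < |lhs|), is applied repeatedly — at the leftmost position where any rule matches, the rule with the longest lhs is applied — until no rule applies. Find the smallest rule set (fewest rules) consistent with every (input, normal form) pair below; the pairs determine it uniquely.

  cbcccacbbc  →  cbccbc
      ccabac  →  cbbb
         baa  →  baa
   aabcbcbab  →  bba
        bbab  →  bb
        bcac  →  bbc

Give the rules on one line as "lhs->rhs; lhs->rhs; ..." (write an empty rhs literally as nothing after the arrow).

ab->; ac->b; bcb->ba; ca->b

  | cbcccacbbc => cbccbcbbc => cbccbabc => cbccbc
  | ccabac => cbbac => cbbb
  | baa
  | aabcbcbab => acbcbab => bbcbab => bbaab => bba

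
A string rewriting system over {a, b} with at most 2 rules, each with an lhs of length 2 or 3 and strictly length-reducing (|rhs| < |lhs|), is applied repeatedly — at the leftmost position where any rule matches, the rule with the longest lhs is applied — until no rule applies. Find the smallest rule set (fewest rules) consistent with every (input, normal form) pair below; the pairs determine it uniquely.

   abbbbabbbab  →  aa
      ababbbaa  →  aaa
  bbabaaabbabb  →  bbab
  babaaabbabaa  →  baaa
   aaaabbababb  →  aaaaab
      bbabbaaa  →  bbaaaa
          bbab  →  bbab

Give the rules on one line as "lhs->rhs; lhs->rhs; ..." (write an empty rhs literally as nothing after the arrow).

  | abbbbabbbab => abbabbbab => aabbbab => aabab => aabb => aa
  | ababbbaa => abbbbaa => abbaa => aaa
  | bbabaaabbabb => bbabaabbabb => bbababbabb => bbabbbabb => bbababb => bbabbb => bbab
  | babaaabbabaa => babaabbabaa => bababbabaa => babbbabaa => bababaa => babbaa => baaa

aba->ab; abb->a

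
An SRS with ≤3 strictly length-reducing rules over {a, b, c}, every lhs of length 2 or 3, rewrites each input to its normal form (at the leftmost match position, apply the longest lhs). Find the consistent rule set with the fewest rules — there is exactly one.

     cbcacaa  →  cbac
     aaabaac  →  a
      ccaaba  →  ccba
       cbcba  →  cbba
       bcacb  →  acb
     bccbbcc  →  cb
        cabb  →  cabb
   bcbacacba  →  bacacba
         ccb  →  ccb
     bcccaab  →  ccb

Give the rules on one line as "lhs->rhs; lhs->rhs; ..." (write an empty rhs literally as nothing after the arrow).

  | cbcacaa => cbacaa => cbac
  | aaabaac => abaac => abc => a
  | ccaaba => ccba
  | cbcba => cbba

aa->; bc->; cbc->cb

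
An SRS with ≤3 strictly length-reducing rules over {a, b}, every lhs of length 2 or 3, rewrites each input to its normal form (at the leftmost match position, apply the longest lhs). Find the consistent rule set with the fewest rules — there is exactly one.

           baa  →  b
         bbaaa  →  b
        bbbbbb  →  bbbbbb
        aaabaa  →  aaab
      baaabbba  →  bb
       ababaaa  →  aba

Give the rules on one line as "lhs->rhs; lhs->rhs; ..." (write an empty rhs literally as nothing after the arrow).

  | baa => b
  | bbaaa => baa => b
  | bbbbbb
  | aaabaa => aaab

baa->b; bab->b; bba->b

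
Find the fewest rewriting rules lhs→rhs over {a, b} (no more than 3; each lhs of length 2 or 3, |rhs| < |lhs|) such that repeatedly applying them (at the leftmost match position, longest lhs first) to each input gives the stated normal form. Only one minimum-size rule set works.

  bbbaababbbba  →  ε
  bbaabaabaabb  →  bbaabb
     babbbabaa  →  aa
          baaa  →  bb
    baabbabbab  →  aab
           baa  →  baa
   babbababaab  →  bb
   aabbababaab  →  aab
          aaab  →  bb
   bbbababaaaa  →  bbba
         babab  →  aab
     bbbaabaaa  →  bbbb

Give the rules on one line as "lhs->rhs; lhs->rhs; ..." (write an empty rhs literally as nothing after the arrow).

  | bbbaababbbba => bbbabbbba => bbabbba => babba => aba => ε
  | bbaabaabaabb => bbaabaabb => bbaabb
  | babbbabaa => abbabaa => abaaa => aa
  | baaa => bb

aaa->b; aba->; bab->a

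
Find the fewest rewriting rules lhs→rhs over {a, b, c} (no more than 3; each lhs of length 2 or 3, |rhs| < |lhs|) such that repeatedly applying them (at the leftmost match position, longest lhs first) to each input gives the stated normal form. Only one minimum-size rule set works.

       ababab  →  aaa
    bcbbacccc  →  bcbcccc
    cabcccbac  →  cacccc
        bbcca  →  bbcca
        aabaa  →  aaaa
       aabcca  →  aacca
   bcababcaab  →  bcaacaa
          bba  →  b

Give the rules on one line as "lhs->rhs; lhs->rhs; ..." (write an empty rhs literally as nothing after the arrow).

  | ababab => aabab => aaab => aaa
  | bcbbacccc => bcbcccc
  | cabcccbac => cacccbac => cacccc
  | bbcca

ab->a; ba->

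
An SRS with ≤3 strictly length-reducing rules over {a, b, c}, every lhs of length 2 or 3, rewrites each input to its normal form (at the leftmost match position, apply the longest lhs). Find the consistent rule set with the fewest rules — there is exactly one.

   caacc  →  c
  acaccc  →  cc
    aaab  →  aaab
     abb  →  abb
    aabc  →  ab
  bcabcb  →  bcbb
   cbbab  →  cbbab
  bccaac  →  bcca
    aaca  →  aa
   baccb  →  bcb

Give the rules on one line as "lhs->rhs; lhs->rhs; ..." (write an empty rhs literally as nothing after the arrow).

abc->b; ac->

  | caacc => cac => c
  | acaccc => accc => cc
  | aaab
  | abb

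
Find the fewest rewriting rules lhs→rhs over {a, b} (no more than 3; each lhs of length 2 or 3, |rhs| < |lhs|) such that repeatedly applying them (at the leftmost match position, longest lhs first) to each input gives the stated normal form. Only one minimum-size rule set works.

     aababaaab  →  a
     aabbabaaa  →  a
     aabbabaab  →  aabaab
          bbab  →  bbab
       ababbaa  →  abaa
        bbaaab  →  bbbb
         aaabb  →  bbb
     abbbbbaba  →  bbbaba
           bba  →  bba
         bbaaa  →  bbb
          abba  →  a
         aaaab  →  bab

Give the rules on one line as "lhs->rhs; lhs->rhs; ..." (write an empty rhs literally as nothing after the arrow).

  | aababaaab => aababbb => aabb => a
  | aabbabaaa => aabaaa => aabb => a
  | aabbabaab => aabaab
  | bbab

aaa->b; abb->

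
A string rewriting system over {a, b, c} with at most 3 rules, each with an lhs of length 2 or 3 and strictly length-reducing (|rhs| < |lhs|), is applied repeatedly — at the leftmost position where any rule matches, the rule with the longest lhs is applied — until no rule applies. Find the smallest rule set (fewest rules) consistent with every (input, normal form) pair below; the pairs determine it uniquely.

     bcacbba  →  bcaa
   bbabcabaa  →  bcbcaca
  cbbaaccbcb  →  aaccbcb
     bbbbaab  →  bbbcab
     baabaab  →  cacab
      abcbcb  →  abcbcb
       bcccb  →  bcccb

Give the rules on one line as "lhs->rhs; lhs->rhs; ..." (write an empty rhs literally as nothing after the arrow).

  | bcacbba => bcaa
  | bbabcabaa => bcbcabaa => bcbcaca
  | cbbaaccbcb => aaccbcb
  | bbbbaab => bbbcab

ba->c; cbb->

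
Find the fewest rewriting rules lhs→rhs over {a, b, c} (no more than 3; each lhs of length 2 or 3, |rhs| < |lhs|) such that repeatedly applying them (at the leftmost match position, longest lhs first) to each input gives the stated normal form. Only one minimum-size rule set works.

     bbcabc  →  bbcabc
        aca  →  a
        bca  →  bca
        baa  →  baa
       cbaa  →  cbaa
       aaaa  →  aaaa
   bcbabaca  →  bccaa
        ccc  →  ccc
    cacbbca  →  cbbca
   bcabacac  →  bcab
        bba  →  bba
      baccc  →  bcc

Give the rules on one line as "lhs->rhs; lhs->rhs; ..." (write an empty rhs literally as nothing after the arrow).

  | bbcabc
  | aca => a
  | bca
  | baa

ac->; bab->ca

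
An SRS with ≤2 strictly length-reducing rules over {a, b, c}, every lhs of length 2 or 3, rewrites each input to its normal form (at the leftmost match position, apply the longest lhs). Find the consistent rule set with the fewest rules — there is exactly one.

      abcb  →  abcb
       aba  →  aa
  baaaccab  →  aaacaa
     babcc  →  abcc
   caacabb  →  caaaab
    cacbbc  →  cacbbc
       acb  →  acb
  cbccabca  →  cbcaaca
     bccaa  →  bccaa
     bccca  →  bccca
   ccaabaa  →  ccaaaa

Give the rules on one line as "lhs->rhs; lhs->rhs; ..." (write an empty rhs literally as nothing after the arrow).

  | abcb
  | aba => aa
  | baaaccab => aaaccab => aaacaa
  | babcc => abcc

ba->a; cab->aa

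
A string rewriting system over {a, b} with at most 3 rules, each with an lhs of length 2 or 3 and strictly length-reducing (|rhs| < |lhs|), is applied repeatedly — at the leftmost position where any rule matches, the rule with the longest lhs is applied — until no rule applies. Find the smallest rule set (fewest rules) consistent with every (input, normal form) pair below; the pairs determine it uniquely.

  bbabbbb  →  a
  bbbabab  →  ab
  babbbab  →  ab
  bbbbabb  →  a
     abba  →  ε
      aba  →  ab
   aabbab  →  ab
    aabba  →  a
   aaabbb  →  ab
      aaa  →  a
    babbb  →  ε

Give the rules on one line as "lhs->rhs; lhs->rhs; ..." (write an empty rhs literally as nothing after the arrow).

aa->; ba->b; bb->

  | bbabbbb => abbbb => abb => a
  | bbbabab => babab => bbab => ab
  | babbbab => bbbbab => bbab => ab
  | bbbbabb => bbabb => abb => a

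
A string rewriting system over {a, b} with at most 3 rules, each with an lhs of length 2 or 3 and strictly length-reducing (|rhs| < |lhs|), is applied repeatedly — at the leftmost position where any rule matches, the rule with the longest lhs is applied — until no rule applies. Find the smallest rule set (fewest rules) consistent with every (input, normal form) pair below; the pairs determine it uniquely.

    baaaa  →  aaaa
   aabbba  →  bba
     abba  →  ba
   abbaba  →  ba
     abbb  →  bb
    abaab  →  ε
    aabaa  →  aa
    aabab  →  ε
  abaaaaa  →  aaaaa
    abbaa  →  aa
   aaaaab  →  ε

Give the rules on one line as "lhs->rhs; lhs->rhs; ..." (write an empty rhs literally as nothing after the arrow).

  | baaaa => aaaa
  | aabbba => abbba => bba
  | abba => ba
  | abbaba => baba => ba

aab->ab; ab->; baa->aa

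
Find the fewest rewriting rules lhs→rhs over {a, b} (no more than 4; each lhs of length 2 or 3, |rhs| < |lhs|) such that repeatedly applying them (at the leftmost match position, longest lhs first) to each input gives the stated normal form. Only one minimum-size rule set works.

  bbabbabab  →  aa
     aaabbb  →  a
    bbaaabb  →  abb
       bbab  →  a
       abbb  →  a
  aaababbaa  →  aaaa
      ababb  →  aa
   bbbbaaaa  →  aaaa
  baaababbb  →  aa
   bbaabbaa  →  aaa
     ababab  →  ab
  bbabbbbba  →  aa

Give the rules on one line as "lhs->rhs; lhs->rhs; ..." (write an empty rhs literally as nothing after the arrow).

  | bbabbabab => bbababab => bbaabab => baabab => aabab => abab => aba => aa
  | aaabbb => aabbb => abbb => a
  | bbaaabb => baaabb => aaabb => aabb => abb
  | bbab => bba => ba => a

aab->ab; ba->a; bab->ba; bbb->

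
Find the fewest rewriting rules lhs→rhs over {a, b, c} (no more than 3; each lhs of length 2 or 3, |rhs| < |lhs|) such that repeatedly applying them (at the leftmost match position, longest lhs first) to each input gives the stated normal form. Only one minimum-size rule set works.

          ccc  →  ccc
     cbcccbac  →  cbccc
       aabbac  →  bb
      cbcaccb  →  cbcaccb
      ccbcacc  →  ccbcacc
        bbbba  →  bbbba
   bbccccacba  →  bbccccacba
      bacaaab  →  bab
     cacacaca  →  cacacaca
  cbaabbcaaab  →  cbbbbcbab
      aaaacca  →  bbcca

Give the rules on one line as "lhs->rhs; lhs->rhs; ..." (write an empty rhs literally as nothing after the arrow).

  | ccc
  | cbcccbac => cbccc
  | aabbac => bbbac => bb
  | cbcaccb

aa->b; bac->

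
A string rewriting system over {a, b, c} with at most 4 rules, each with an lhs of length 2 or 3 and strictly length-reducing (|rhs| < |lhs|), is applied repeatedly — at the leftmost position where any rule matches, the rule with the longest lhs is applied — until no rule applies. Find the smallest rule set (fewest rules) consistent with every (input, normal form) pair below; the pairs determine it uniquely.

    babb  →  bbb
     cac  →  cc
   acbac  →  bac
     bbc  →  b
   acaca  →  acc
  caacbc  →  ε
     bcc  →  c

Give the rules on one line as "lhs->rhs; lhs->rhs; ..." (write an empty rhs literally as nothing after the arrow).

ab->b; bc->; ca->c; cb->b

  | babb => bbb
  | cac => cc
  | acbac => abac => bac
  | bbc => b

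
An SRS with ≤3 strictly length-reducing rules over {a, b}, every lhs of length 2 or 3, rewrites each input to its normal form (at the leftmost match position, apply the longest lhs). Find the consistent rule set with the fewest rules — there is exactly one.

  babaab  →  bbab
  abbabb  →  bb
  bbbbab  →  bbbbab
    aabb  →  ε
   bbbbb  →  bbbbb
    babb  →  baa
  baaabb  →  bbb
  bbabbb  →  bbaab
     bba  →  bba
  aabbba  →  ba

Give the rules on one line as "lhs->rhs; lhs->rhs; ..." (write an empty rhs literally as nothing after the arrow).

  | babaab => bbab
  | abbabb => aaabb => bb
  | bbbbab
  | aabb => aaa => ε

aaa->; aba->b; abb->aa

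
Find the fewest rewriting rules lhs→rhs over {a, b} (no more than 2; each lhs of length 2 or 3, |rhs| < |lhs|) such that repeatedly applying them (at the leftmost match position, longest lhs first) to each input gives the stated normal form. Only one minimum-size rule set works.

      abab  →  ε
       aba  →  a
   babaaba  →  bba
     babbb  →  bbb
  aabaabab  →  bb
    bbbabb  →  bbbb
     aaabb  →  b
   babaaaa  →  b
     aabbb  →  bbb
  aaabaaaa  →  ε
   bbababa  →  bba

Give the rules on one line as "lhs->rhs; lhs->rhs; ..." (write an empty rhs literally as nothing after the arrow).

aa->; ab->

  | abab => ab => ε
  | aba => a
  | babaaba => baaba => bba
  | babbb => bbb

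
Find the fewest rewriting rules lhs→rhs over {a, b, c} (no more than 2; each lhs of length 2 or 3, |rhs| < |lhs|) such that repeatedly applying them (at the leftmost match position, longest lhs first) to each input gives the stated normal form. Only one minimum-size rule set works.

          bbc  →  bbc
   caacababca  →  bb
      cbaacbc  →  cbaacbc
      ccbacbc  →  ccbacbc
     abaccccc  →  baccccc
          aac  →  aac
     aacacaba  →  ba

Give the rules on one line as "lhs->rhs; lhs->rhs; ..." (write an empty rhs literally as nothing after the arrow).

  | bbc
  | caacababca => acababca => ababca => babca => bbca => bb
  | cbaacbc
  | ccbacbc

ab->b; ca->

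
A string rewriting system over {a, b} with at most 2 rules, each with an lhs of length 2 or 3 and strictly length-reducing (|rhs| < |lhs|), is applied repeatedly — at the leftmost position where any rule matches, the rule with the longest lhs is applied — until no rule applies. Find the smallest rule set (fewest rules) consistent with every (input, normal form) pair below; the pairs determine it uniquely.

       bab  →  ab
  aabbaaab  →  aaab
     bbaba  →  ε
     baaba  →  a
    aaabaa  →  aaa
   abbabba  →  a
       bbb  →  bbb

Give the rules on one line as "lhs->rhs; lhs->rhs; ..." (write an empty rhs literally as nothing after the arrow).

  | bab => ab
  | aabbaaab => aabaaab => aaab
  | bbaba => baba => aba => ε
  | baaba => aaba => a

aba->; ba->a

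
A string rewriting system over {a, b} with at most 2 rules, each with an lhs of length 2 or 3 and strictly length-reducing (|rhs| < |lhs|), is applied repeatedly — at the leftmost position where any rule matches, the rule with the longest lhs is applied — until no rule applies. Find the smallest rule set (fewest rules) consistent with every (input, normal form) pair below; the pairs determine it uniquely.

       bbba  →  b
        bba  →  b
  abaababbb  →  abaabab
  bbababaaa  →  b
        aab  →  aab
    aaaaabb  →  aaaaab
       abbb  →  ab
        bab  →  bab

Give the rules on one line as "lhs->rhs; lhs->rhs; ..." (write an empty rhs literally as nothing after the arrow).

  | bbba => bba => bb => b
  | bba => bb => b
  | abaababbb => abaababb => abaabab
  | bbababaaa => bbbabaaa => bbabaaa => bbbaaa => bbaaa => bbaa => bba => bb => b

bb->b; bba->bb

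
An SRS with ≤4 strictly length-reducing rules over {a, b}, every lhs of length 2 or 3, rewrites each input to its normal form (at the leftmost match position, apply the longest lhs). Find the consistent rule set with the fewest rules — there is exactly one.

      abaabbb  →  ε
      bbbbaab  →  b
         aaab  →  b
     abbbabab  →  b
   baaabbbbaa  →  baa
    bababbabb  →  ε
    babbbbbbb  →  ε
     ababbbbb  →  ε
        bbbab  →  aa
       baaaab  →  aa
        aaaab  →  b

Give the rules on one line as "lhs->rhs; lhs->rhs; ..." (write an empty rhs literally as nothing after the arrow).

  | abaabbb => baabbb => babbb => aabb => abb => bb => ε
  | bbbbaab => bbaab => aab => ab => b
  | aaab => aab => ab => b
  | abbbabab => bbbabab => babab => aaab => aab => ab => b

ab->b; bab->aa; bb->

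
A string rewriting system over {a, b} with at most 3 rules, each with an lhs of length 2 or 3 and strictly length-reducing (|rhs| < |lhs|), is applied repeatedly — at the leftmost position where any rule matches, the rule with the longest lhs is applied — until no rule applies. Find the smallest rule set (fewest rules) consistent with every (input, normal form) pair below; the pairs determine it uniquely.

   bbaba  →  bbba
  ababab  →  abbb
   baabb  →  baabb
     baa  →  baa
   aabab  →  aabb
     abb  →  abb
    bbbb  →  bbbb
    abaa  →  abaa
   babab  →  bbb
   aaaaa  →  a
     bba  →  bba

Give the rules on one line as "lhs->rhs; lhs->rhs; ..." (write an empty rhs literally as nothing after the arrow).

  | bbaba => bbba
  | ababab => abbab => abbb
  | baabb
  | baa

aaa->a; bab->bb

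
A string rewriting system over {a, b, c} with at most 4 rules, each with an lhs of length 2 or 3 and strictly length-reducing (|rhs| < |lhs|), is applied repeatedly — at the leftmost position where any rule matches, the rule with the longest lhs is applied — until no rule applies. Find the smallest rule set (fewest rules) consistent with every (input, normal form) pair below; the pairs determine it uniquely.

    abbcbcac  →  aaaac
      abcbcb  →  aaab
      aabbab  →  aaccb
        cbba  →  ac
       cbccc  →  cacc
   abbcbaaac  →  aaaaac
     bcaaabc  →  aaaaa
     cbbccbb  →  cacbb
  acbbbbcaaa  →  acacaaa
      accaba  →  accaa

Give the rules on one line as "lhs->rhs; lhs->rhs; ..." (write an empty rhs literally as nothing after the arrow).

  | abbcbcac => ababcac => aabcac => aaaac
  | abcbcb => aabcb => aaab
  | aabbab => aaccb
  | cbba => ccc => ac

ba->a; bba->cc; bc->a; ccc->ac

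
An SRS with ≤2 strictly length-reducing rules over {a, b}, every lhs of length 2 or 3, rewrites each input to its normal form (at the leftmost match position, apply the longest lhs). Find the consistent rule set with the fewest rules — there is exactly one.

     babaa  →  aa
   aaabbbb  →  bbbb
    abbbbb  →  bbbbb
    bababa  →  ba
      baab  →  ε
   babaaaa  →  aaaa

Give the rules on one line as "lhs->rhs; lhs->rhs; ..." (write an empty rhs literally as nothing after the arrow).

  | babaa => aa
  | aaabbbb => aabbbb => abbbb => bbbb
  | abbbbb => bbbbb
  | bababa => aba => ba

ab->b; bab->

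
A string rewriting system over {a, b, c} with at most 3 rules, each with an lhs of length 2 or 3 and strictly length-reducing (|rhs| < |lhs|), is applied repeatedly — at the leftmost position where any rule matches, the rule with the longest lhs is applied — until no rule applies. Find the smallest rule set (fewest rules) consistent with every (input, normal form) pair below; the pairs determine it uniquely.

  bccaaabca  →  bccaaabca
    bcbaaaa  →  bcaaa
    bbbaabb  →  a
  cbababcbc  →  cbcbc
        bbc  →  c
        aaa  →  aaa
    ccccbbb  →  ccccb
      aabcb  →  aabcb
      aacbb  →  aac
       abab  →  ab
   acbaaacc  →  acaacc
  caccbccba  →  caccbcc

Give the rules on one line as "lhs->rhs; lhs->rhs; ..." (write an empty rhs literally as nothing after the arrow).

  | bccaaabca
  | bcbaaaa => bcaaa
  | bbbaabb => baabb => abb => a
  | cbababcbc => cbabcbc => cbcbc

ba->; bb->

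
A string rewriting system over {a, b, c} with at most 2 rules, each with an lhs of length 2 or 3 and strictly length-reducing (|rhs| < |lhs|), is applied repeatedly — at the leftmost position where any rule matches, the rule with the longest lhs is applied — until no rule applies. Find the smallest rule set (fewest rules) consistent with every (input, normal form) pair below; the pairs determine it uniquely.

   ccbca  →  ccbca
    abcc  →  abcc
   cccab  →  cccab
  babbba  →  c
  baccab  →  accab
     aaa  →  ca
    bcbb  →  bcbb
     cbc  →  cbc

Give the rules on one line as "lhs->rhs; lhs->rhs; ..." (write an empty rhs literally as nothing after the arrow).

  | ccbca
  | abcc
  | cccab
  | babbba => abbba => abba => aba => aa => c

aa->c; ba->a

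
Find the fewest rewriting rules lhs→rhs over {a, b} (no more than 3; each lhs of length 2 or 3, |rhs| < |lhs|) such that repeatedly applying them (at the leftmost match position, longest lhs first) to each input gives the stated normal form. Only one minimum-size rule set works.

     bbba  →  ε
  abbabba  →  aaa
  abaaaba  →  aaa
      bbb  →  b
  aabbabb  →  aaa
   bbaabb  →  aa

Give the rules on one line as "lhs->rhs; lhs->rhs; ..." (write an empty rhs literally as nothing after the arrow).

  | bbba => ba => ε
  | abbabba => aabba => aaa
  | abaaaba => aaaba => aaa
  | bbb => b

ba->; bb->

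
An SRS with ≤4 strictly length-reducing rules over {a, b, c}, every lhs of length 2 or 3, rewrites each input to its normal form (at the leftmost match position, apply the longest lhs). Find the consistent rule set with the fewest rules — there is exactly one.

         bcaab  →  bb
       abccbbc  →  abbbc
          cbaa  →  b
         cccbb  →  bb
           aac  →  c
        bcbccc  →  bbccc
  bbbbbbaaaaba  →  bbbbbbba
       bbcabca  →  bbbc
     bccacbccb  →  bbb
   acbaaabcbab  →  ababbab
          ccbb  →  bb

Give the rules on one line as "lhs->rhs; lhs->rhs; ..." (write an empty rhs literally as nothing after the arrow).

aa->; ca->c; cb->b

  | bcaab => bcab => bcb => bb
  | abccbbc => abcbbc => abbbc
  | cbaa => baa => b
  | cccbb => ccbb => cbb => bb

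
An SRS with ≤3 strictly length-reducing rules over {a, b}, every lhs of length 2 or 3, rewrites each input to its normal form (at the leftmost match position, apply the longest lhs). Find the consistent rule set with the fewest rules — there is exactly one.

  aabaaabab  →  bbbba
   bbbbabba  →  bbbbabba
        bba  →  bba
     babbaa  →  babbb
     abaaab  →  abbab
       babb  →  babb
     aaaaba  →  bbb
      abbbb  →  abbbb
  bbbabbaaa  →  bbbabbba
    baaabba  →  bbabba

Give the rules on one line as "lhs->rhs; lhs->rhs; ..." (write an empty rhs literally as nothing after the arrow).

aa->b; aab->ba

  | aabaaabab => baaaabab => bbaabab => bbbaab => bbbba
  | bbbbabba
  | bba
  | babbaa => babbb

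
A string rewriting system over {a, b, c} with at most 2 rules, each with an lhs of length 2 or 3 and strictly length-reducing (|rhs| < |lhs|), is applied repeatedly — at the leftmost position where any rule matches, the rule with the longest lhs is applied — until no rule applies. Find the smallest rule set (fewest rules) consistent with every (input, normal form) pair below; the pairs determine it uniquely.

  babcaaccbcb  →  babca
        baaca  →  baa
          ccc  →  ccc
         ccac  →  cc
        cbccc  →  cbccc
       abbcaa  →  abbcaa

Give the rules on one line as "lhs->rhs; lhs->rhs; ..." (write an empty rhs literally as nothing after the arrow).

ac->; acb->a

  | babcaaccbcb => babcacbcb => babcacb => babca
  | baaca => baa
  | ccc
  | ccac => cc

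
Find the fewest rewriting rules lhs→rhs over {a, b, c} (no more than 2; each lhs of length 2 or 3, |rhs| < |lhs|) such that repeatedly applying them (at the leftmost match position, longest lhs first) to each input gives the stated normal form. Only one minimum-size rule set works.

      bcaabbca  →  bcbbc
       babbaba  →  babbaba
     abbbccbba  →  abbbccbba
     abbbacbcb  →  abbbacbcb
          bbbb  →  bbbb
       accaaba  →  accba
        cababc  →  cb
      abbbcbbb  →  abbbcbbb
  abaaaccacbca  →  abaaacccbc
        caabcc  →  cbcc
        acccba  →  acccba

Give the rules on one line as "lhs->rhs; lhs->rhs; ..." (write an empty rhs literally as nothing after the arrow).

  | bcaabbca => bcabbca => bcbbca => bcbbc
  | babbaba
  | abbbccbba
  | abbbacbcb

abc->; ca->c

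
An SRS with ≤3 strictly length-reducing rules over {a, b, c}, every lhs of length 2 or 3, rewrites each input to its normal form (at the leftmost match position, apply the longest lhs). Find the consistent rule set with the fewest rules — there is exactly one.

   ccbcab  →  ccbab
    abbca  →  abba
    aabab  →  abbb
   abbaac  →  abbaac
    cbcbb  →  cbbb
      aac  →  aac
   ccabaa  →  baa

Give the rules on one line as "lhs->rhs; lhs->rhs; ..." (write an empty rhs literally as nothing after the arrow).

  | ccbcab => ccbab
  | abbca => abba
  | aabab => abbb
  | abbaac

aba->bb; bc->b; cca->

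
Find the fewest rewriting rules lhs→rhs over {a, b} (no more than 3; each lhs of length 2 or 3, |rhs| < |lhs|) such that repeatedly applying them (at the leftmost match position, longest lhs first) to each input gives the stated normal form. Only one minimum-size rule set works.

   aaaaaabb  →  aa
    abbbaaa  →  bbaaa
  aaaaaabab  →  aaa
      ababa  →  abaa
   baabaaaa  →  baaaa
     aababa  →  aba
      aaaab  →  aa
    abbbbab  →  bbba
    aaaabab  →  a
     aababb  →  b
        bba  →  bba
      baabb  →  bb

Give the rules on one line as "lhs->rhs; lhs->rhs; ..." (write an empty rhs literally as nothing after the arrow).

  | aaaaaabb => aaaab => aa
  | abbbaaa => bbaaa
  | aaaaaabab => aaaaab => aaa
  | ababa => abaa

aab->; abb->b; bab->ba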